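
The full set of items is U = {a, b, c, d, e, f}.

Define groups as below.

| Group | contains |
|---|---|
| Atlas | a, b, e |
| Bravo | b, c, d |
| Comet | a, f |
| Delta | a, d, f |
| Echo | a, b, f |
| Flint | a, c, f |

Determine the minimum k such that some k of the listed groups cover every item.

Take {Atlas, Bravo, Flint}. Their union is {a, b, c, d, e, f}, which is all 6 items.
Only Atlas contains e, so Atlas is forced; the remaining 3 items need at least 2 more groups (each remaining group adds at most 2) — so at least 3 groups are needed, and 3 is optimal.

3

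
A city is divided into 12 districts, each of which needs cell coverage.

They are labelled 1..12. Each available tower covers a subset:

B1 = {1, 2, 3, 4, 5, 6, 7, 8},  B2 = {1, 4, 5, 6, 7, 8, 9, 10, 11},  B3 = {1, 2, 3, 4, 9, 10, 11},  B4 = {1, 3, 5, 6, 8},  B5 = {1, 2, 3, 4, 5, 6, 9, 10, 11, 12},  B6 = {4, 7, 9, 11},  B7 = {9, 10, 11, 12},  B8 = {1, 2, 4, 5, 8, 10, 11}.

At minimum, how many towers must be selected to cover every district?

Take {B1, B5}. Their union is {1, 2, 3, 4, 5, 6, 7, 8, 9, 10, 11, 12}, which is all 12 districts.
No single tower has all 12 districts (the largest, B5, has 10), so 2 is optimal.

2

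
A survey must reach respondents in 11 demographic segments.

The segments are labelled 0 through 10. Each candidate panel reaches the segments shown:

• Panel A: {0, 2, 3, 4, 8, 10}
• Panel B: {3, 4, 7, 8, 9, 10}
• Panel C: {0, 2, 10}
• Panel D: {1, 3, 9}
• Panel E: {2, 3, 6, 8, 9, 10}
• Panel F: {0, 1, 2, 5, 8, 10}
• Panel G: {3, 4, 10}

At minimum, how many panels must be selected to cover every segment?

3

Take {B, E, F}. Their union is {0, 1, 2, 3, 4, 5, 6, 7, 8, 9, 10}, which is all 11 segments.
Only F contains 5, so F is forced; the remaining 5 segments need at least 2 more panels (each remaining panel adds at most 4) — so at least 3 panels are needed, and 3 is optimal.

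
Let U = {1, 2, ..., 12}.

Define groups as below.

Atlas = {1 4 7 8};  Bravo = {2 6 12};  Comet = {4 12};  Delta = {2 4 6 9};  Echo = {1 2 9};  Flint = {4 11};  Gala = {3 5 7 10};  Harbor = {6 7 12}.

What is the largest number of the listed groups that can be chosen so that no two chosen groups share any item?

Echo, Flint, Harbor are pairwise disjoint (Echo={1,2,9}; Flint={4,11}; Harbor={6,7,12}).
Every remaining group overlaps one of these, and no 4 of the listed groups are pairwise disjoint, so 3 is the maximum.

3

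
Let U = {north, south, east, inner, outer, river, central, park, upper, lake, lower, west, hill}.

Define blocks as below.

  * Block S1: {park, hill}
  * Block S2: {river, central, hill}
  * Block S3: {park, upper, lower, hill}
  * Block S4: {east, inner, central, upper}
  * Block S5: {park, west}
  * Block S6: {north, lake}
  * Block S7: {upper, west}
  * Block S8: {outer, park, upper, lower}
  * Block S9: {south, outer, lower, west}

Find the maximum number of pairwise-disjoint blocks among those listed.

4

S1, S4, S6, S9 are pairwise disjoint (S1={park,hill}; S4={east,inner,central,upper}; S6={north,lake}; S9={south,outer,lower,west}).
Every remaining block overlaps one of these, and no 5 of the listed blocks are pairwise disjoint, so 4 is the maximum.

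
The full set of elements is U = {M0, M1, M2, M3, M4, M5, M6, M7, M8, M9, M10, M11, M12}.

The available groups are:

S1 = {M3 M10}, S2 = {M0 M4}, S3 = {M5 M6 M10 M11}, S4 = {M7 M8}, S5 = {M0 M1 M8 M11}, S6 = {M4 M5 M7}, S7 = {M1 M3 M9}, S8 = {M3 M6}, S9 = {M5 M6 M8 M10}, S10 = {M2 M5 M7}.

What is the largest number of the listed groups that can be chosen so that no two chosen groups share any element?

4

S2, S3, S4, S7 are pairwise disjoint (S2={M0,M4}; S3={M5,M6,M10,M11}; S4={M7,M8}; S7={M1,M3,M9}).
Every remaining group overlaps one of these, and no 5 of the listed groups are pairwise disjoint, so 4 is the maximum.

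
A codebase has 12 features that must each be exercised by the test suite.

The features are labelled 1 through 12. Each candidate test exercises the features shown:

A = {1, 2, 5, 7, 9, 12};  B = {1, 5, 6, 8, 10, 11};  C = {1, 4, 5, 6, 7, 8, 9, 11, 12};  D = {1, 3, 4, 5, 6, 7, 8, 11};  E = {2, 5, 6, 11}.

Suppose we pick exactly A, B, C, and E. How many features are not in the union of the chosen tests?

1

Union of A, B, C, E = {1, 2, 4, 5, 6, 7, 8, 9, 10, 11, 12}.
Not covered: 3 — 1 feature.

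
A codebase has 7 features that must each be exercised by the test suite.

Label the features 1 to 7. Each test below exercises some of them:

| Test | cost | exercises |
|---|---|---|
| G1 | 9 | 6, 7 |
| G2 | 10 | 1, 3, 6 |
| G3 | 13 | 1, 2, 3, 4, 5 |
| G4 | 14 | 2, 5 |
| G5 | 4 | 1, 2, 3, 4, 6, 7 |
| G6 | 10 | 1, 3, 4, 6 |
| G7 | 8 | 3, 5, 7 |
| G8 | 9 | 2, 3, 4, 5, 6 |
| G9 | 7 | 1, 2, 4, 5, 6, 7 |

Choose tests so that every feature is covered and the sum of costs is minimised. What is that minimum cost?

11

G5, G9 together cover every feature (G5 ∪ G9 = {1, 2, 3, 4, 5, 6, 7}); total cost 4 + 7 = 11.
No covering selection has total cost below 11.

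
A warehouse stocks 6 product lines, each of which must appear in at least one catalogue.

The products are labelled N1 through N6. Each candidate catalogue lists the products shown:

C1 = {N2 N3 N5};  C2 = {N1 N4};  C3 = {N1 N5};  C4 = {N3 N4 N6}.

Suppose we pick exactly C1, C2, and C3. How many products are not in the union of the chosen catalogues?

1

Union of C1, C2, C3 = {N1, N2, N3, N4, N5}.
Not covered: N6 — 1 product.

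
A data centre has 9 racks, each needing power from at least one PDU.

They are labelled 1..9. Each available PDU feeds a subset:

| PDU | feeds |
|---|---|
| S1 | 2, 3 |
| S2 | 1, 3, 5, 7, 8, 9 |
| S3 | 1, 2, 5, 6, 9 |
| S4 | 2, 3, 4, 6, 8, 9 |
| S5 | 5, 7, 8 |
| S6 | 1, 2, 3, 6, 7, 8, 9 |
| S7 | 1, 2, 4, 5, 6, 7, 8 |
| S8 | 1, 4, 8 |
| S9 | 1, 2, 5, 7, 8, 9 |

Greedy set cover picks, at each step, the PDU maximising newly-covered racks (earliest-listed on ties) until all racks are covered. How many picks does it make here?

2

Greedy: pick S6 (covers 7 new) → pick S7 (covers 2 new). Total picks: 2.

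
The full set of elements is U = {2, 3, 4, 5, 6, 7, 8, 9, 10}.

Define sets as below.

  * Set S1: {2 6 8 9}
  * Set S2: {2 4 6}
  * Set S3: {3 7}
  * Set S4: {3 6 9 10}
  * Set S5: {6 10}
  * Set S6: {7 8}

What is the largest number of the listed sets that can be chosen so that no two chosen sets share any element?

2

S2, S3 are pairwise disjoint (S2={2,4,6}; S3={3,7}).
Every remaining set overlaps one of these, and no 3 of the listed sets are pairwise disjoint, so 2 is the maximum.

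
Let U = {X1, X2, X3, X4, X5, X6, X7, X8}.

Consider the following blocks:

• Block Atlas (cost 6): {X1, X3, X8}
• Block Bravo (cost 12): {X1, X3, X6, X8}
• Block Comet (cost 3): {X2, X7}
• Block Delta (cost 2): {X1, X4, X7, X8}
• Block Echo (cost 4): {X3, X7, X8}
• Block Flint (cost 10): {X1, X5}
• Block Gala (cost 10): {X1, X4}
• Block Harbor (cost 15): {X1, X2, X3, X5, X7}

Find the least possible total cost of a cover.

27

Bravo, Comet, Delta, Flint together cover every point (Bravo ∪ Comet ∪ Delta ∪ Flint = {X1, X2, X3, X4, X5, X6, X7, X8}); total cost 12 + 3 + 2 + 10 = 27.
The greedy pick Delta, Comet, Echo, Flint, Bravo costs 31; no covering selection beats 27.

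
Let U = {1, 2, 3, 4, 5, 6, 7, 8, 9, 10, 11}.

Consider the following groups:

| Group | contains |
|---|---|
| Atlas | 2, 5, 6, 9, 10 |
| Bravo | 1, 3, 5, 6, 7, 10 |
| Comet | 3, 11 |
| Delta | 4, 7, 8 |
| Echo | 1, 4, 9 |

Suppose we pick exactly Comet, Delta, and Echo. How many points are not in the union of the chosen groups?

4

Union of Comet, Delta, Echo = {1, 3, 4, 7, 8, 9, 11}.
Not covered: 2, 5, 6, 10 — 4 points.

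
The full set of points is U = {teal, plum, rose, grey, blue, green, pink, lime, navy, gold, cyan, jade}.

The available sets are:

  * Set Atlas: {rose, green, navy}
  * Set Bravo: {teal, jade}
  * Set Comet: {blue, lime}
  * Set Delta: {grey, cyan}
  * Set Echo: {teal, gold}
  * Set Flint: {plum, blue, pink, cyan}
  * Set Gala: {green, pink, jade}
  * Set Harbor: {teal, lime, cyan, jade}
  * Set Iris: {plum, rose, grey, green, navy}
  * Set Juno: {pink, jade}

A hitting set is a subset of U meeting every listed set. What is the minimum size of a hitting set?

The 5 points {rose, lime, gold, cyan, jade} hit every set.
The sets Atlas, Comet, Delta, Echo, Juno are pairwise disjoint, so any hitting set needs a separate point for each — at least 5. Hence 5 is optimal.

5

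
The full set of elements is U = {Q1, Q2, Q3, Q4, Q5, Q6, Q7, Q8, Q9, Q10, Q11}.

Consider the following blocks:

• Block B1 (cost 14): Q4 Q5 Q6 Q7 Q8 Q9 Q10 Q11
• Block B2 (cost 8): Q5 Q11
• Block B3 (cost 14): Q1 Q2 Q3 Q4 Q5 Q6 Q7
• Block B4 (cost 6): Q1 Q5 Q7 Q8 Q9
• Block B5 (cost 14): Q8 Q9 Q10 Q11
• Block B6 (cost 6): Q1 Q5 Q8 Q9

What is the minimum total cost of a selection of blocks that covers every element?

28

B1, B3 together cover every element (B1 ∪ B3 = {Q1, Q2, Q3, Q4, Q5, Q6, Q7, Q8, Q9, Q10, Q11}); total cost 14 + 14 = 28.
The greedy pick B4, B1, B3 costs 34; no covering selection beats 28.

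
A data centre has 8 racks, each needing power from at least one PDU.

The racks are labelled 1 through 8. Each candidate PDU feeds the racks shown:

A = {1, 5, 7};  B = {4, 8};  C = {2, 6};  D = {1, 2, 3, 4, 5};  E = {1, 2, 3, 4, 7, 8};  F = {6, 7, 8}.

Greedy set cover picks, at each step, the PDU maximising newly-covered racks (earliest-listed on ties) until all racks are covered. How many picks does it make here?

Greedy: pick E (covers 6 new) → pick A (covers 1 new) → pick C (covers 1 new). Total picks: 3.
(The true minimum cover uses only 2 PDUs, so greedy is not optimal here.)

3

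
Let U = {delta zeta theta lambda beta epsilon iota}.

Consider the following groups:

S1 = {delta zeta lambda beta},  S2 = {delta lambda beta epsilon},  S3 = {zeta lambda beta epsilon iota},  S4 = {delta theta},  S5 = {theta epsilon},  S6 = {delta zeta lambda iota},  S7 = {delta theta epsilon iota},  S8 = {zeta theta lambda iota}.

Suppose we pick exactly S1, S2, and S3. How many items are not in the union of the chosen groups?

1

Union of S1, S2, S3 = {delta, zeta, lambda, beta, epsilon, iota}.
Not covered: theta — 1 item.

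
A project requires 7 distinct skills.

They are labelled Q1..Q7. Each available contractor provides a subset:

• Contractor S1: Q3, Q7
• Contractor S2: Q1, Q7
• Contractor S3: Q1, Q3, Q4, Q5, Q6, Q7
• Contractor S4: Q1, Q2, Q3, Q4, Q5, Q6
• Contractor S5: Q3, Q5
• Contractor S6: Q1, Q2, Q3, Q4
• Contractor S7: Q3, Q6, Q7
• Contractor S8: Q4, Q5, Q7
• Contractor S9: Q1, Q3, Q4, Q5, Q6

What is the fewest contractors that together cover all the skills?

2

Take {S2, S4}. Their union is {Q1, Q2, Q3, Q4, Q5, Q6, Q7}, which is all 7 skills.
No single contractor has all 7 skills (the largest, S3, has 6), so 2 is optimal.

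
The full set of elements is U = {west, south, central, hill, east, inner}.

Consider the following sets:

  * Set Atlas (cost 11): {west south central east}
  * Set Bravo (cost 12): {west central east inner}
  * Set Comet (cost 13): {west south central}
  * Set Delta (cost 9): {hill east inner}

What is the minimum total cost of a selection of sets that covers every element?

Atlas, Delta together cover every element (Atlas ∪ Delta = {west, south, central, hill, east, inner}); total cost 11 + 9 = 20.
No covering selection has total cost below 20.

20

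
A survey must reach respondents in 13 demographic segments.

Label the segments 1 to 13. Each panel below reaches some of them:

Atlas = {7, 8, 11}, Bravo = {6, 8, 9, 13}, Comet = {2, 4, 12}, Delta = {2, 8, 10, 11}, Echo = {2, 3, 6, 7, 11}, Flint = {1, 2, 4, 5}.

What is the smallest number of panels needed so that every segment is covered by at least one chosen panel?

Take {Bravo, Comet, Delta, Echo, Flint}. Their union is {1, 2, 3, 4, 5, 6, 7, 8, 9, 10, 11, 12, 13}, which is all 13 segments.
No 4 of the 6 panels cover everything (all 15 combinations miss at least one segment), so 5 is optimal.

5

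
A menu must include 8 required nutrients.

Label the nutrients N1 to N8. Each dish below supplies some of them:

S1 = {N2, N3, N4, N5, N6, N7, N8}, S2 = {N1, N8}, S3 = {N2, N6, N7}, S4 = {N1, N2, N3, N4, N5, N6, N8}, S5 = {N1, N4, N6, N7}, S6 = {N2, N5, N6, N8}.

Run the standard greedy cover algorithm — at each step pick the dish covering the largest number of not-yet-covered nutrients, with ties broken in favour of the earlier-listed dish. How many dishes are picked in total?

Greedy: pick S1 (covers 7 new) → pick S2 (covers 1 new). Total picks: 2.

2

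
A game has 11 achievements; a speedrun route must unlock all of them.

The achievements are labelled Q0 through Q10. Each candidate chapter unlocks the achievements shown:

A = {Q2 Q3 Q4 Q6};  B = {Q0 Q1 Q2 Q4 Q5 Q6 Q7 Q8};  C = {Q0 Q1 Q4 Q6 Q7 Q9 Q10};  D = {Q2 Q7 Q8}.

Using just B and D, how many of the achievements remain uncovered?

Union of B, D = {Q0, Q1, Q2, Q4, Q5, Q6, Q7, Q8}.
Not covered: Q3, Q9, Q10 — 3 achievements.

3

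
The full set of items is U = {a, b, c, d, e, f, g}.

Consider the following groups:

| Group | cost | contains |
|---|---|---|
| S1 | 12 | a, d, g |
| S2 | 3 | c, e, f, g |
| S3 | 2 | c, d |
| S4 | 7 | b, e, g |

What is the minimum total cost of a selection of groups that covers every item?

22

S1, S2, S4 together cover every item (S1 ∪ S2 ∪ S4 = {a, b, c, d, e, f, g}); total cost 12 + 3 + 7 = 22.
The greedy pick S2, S3, S4, S1 costs 24; no covering selection beats 22.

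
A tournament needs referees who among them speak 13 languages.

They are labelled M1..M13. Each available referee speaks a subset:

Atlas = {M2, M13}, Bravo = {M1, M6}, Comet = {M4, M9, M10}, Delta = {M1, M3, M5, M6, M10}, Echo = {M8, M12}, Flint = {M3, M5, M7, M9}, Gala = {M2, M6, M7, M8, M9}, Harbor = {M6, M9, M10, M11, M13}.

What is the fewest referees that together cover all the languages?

5

Take {Comet, Delta, Echo, Gala, Harbor}. Their union is {M1, M2, M3, M4, M5, M6, M7, M8, M9, M10, M11, M12, M13}, which is all 13 languages.
No 4 of the 8 referees cover everything (all 70 combinations miss at least one language), so 5 is optimal.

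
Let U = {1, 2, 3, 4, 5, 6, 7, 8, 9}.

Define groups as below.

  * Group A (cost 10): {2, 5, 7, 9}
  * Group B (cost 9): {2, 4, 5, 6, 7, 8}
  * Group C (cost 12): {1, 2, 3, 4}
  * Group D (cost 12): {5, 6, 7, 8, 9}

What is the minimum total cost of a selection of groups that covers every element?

C, D together cover every element (C ∪ D = {1, 2, 3, 4, 5, 6, 7, 8, 9}); total cost 12 + 12 = 24.
The greedy pick B, C, A costs 31; no covering selection beats 24.

24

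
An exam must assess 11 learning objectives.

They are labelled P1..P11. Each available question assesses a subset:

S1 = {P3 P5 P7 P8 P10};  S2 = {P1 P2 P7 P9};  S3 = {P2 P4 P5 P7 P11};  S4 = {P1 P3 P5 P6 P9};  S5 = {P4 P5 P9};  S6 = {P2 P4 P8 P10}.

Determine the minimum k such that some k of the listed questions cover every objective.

S3 and S4 and S6 together: S3 ∪ S4 ∪ S6 = {P1, P2, P3, P4, P5, P6, P7, P8, P9, P10, P11} — every objective is covered.
Each question has at most 5 objectives, and 2·5 = 10 < 11 — so at least 3 questions are needed, and 3 is optimal.

3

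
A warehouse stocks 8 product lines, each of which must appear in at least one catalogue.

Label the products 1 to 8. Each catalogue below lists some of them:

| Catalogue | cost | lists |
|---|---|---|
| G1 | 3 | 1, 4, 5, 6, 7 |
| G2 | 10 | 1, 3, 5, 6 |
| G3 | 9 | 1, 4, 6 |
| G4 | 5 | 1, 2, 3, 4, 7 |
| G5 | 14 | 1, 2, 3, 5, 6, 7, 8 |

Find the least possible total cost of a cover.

G1, G5 together cover every product (G1 ∪ G5 = {1, 2, 3, 4, 5, 6, 7, 8}); total cost 3 + 14 = 17.
The greedy pick G1, G4, G5 costs 22; no covering selection beats 17.

17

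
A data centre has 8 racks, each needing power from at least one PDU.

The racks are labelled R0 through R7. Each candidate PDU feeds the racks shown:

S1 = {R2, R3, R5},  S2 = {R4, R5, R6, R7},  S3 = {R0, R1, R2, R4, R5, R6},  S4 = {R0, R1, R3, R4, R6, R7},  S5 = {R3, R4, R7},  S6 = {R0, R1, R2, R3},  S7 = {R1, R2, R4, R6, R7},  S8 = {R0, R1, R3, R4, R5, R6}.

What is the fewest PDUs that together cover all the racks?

2

Take {S3, S5}. Their union is {R0, R1, R2, R3, R4, R5, R6, R7}, which is all 8 racks.
No single PDU has all 8 racks (the largest, S3, has 6), so 2 is optimal.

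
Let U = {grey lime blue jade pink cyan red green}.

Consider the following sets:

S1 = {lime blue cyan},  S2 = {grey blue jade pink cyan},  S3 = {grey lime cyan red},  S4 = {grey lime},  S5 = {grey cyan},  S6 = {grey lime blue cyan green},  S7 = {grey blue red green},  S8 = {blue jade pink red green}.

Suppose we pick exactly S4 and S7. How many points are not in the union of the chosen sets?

3

Union of S4, S7 = {grey, lime, blue, red, green}.
Not covered: jade, pink, cyan — 3 points.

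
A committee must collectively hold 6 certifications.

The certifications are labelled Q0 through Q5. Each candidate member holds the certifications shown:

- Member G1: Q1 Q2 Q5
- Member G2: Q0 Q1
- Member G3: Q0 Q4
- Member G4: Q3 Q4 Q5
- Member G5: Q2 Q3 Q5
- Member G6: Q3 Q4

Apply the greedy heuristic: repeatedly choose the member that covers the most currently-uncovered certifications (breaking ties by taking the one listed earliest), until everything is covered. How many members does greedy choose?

3

Greedy: pick G1 (covers 3 new) → pick G3 (covers 2 new) → pick G4 (covers 1 new). Total picks: 3.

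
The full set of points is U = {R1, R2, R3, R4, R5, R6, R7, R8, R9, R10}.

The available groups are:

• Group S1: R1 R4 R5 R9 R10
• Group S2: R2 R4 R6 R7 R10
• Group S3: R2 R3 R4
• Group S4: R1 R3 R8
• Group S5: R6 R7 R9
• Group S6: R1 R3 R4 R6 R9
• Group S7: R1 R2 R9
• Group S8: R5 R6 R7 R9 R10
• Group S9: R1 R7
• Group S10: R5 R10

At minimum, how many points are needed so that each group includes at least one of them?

4

The 4 points {R1, R4, R6, R10} hit every group.
No choice of 3 points meets every group, so 4 is the minimum.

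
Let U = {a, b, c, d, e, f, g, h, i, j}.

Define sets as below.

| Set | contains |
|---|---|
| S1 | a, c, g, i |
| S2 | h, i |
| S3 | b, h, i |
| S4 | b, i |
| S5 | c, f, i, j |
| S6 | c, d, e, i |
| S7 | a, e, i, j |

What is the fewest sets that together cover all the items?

S1, S3, S5, and S6 cover everything between them: the union {a, b, c, d, e, f, g, h, i, j} is all of U.
Only S6 contains d, so S6 is forced; the remaining 6 items need at least 3 more sets (each remaining set adds at most 2) — so at least 4 sets are needed, and 4 is optimal.

4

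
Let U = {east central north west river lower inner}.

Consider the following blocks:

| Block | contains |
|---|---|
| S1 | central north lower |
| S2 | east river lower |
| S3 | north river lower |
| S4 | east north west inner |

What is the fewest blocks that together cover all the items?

3

Take {S1, S2, S4}. Their union is {east, central, north, west, river, lower, inner}, which is all 7 items.
Only S1 contains central, so S1 is forced; the remaining 4 items need at least 2 more blocks (each remaining block adds at most 3) — so at least 3 blocks are needed, and 3 is optimal.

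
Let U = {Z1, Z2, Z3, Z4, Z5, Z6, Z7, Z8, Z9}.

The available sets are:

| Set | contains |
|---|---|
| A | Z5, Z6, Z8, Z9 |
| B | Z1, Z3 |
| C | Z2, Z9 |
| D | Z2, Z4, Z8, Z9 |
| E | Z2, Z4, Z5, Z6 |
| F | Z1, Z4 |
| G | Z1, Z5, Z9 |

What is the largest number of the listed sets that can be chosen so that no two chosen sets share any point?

B, E are pairwise disjoint (B={Z1,Z3}; E={Z2,Z4,Z5,Z6}).
Every remaining set overlaps one of these, and no 3 of the listed sets are pairwise disjoint, so 2 is the maximum.

2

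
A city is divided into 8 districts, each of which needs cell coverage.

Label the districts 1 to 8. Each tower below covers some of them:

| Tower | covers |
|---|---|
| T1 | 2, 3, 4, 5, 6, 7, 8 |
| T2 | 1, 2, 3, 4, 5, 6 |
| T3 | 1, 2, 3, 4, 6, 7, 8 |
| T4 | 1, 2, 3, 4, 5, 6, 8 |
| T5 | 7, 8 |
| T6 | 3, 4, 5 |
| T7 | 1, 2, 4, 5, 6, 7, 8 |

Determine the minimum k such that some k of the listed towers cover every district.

Take {T2, T7}. Their union is {1, 2, 3, 4, 5, 6, 7, 8}, which is all 8 districts.
No single tower has all 8 districts (the largest, T1, has 7), so 2 is optimal.

2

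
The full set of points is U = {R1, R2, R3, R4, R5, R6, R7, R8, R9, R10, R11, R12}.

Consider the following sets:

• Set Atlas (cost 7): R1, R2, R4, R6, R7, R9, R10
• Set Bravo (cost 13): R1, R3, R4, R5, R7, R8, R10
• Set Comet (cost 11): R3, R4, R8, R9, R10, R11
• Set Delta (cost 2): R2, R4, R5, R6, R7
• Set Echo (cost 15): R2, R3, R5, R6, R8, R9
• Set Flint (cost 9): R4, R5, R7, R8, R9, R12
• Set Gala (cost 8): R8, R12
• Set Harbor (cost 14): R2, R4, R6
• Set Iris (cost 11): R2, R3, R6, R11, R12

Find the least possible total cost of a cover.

Atlas, Flint, Iris together cover every point (Atlas ∪ Flint ∪ Iris = {R1, R2, R3, R4, R5, R6, R7, R8, R9, R10, R11, R12}); total cost 7 + 9 + 11 = 27.
The greedy pick Delta, Comet, Atlas, Gala costs 28; no covering selection beats 27.

27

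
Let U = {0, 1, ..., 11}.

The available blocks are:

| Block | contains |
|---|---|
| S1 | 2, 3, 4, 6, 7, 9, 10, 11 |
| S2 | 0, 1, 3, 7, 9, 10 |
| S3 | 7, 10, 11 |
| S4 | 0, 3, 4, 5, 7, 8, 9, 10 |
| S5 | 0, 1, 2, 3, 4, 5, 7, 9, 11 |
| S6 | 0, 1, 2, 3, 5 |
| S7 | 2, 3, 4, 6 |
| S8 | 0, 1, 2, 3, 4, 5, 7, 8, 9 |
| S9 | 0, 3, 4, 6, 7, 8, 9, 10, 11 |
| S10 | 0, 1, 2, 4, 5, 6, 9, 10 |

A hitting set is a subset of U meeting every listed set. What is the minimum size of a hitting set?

2

Take H = {2, 7}. Each listed block contains at least one of these, so H is a hitting set of size 2.
The blocks S3, S6 are pairwise disjoint, so any hitting set needs a separate point for each — at least 2. Hence 2 is optimal.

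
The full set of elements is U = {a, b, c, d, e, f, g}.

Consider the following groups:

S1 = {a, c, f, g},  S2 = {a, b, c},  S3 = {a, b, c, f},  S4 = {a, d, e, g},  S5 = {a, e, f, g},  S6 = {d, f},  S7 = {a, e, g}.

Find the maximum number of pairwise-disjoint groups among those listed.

2

S2, S6 are pairwise disjoint (S2={a,b,c}; S6={d,f}).
Every remaining group overlaps one of these, and no 3 of the listed groups are pairwise disjoint, so 2 is the maximum.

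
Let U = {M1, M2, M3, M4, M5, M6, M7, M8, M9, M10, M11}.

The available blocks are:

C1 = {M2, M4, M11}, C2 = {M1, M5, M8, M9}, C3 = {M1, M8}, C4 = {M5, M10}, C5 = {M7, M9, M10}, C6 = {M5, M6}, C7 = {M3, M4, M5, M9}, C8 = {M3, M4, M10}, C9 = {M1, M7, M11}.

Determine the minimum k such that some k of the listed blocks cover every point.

5

Take {C1, C2, C5, C6, C8}. Their union is {M1, M2, M3, M4, M5, M6, M7, M8, M9, M10, M11}, which is all 11 points.
No 4 of the 9 blocks cover everything (all 126 combinations miss at least one point), so 5 is optimal.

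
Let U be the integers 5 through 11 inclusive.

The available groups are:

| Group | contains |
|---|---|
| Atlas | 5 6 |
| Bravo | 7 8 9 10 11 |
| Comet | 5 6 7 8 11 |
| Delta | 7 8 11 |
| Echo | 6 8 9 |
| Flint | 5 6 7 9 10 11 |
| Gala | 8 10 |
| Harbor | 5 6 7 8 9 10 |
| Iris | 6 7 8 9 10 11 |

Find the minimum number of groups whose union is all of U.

Take {Flint, Gala}. Their union is {5, 6, 7, 8, 9, 10, 11}, which is all 7 elements.
No single group has all 7 elements (the largest, Flint, has 6), so 2 is optimal.

2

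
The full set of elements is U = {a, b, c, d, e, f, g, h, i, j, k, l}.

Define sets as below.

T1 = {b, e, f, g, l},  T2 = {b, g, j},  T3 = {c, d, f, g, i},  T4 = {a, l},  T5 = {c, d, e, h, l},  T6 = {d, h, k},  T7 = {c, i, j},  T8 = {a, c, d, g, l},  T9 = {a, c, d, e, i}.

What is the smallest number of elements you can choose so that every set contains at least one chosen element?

3

The 3 elements {d, j, l} hit every set.
The sets T4, T6, T7 are pairwise disjoint, so any hitting set needs a separate element for each — at least 3. Hence 3 is optimal.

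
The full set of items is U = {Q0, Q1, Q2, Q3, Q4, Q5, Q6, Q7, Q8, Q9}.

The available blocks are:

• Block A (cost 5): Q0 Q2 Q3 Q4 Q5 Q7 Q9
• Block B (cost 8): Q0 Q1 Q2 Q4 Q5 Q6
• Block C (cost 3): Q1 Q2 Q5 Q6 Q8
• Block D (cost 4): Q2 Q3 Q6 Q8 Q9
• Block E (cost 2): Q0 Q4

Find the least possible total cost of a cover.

A, C together cover every item (A ∪ C = {Q0, Q1, Q2, Q3, Q4, Q5, Q6, Q7, Q8, Q9}); total cost 5 + 3 = 8.
No covering selection has total cost below 8.

8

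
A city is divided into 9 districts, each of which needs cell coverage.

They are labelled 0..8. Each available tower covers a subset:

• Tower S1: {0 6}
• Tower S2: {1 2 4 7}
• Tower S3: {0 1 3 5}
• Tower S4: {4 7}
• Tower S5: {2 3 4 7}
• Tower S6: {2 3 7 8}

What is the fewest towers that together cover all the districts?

S1 and S3 and S4 and S6 together: S1 ∪ S3 ∪ S4 ∪ S6 = {0, 1, 2, 3, 4, 5, 6, 7, 8} — every district is covered.
No 3 of the 6 towers cover everything (all 20 combinations miss at least one district), so 4 is optimal.

4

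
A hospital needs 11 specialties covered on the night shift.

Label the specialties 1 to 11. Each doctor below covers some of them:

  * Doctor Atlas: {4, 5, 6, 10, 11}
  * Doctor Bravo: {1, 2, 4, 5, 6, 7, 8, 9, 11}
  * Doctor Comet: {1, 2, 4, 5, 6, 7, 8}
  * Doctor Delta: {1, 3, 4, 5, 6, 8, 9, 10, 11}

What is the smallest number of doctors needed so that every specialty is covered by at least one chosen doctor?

2

Take {Bravo, Delta}. Their union is {1, 2, 3, 4, 5, 6, 7, 8, 9, 10, 11}, which is all 11 specialties.
No single doctor has all 11 specialties (the largest, Bravo, has 9), so 2 is optimal.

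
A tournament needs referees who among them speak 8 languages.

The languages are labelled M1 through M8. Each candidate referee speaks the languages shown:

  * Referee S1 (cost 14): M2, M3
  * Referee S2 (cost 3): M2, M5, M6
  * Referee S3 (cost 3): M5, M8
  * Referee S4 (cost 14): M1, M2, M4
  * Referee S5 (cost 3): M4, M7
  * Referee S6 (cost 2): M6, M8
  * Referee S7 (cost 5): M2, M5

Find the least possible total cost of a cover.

36

S1, S3, S4, S5, S6 together cover every language (S1 ∪ S3 ∪ S4 ∪ S5 ∪ S6 = {M1, M2, M3, M4, M5, M6, M7, M8}); total cost 14 + 3 + 14 + 3 + 2 = 36.
No covering selection has total cost below 36.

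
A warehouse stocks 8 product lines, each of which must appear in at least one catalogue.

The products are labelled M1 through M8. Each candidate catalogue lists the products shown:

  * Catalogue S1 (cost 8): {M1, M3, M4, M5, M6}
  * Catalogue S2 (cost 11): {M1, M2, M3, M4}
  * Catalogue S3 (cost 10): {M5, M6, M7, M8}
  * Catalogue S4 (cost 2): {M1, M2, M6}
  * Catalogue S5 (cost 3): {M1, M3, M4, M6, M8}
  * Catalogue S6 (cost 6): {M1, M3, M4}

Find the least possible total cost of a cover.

S3, S4, S5 together cover every product (S3 ∪ S4 ∪ S5 = {M1, M2, M3, M4, M5, M6, M7, M8}); total cost 10 + 2 + 3 = 15.
No covering selection has total cost below 15.

15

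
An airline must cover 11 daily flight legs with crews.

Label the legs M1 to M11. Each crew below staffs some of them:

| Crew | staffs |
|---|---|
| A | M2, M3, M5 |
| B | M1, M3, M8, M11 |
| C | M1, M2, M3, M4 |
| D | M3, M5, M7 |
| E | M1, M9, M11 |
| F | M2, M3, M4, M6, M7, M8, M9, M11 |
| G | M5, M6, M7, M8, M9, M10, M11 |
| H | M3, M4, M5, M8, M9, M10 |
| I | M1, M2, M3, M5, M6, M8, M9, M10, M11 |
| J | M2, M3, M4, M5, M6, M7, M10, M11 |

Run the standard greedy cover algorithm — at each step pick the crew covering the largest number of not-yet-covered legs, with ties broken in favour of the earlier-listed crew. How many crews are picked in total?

2

Greedy: pick I (covers 9 new) → pick F (covers 2 new). Total picks: 2.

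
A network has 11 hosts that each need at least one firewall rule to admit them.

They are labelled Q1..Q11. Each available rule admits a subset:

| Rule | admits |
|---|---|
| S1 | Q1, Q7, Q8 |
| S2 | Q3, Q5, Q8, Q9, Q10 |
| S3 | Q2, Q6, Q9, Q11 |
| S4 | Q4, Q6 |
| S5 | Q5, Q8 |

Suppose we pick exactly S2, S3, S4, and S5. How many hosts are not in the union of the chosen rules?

2

Union of S2, S3, S4, S5 = {Q2, Q3, Q4, Q5, Q6, Q8, Q9, Q10, Q11}.
Not covered: Q1, Q7 — 2 hosts.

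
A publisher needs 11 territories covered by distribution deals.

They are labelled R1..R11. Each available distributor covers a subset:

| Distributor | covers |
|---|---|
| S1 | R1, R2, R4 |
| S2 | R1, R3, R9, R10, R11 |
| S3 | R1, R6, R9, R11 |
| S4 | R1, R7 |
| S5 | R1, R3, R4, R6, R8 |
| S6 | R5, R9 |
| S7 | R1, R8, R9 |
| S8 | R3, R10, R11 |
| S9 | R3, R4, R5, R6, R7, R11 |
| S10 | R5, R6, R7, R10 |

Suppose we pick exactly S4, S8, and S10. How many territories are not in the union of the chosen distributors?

4

Union of S4, S8, S10 = {R1, R3, R5, R6, R7, R10, R11}.
Not covered: R2, R4, R8, R9 — 4 territories.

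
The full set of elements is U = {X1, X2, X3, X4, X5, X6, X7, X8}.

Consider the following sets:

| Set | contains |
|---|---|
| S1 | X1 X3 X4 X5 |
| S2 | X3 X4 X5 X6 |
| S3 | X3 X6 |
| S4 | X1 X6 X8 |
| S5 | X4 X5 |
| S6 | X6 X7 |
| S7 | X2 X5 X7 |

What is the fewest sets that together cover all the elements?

Take {S2, S4, S7}. Their union is {X1, X2, X3, X4, X5, X6, X7, X8}, which is all 8 elements.
Only S7 contains X2, so S7 is forced; the remaining 5 elements need at least 2 more sets (each remaining set adds at most 3) — so at least 3 sets are needed, and 3 is optimal.

3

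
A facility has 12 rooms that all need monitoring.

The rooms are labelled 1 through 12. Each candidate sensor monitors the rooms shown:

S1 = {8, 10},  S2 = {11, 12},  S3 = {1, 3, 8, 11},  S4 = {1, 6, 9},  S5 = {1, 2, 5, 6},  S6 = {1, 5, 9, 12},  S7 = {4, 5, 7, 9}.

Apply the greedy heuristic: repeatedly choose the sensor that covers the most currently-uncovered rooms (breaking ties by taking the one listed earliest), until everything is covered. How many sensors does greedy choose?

Greedy: pick S3 (covers 4 new) → pick S7 (covers 4 new) → pick S5 (covers 2 new) → pick S1 (covers 1 new) → pick S2 (covers 1 new). Total picks: 5.

5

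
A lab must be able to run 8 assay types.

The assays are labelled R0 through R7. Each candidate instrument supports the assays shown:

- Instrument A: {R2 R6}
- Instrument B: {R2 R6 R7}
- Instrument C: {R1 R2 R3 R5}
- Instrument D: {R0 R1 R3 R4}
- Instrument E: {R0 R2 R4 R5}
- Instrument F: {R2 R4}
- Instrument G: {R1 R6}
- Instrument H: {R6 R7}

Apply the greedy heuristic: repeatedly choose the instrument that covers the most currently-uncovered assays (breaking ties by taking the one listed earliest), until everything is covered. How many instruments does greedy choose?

3

Greedy: pick C (covers 4 new) → pick B (covers 2 new) → pick D (covers 2 new). Total picks: 3.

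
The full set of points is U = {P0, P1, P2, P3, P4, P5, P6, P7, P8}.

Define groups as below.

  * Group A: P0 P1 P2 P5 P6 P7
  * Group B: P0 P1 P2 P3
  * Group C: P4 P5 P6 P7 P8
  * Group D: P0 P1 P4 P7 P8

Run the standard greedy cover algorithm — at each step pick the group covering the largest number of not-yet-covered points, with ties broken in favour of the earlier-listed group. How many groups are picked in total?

Greedy: pick A (covers 6 new) → pick C (covers 2 new) → pick B (covers 1 new). Total picks: 3.
(The true minimum cover uses only 2 groups, so greedy is not optimal here.)

3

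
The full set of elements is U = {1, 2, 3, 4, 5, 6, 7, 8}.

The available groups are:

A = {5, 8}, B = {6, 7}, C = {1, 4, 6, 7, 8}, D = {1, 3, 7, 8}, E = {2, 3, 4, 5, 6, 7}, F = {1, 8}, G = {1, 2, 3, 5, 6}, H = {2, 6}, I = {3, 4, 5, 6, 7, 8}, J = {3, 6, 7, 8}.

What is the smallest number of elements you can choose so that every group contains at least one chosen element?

Take T = {6, 8}. Each listed group contains at least one of these, so T is a hitting set of size 2.
The groups F, H are pairwise disjoint, so any hitting set needs a separate element for each — at least 2. Hence 2 is optimal.

2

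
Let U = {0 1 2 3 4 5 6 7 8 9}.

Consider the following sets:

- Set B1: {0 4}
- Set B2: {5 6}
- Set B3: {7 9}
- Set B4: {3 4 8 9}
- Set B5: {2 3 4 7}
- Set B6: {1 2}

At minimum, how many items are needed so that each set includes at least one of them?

4

H = {0, 2, 6, 9} meets every set (each contains at least one member of H), and |H| = 4.
The sets B1, B2, B3, B6 are pairwise disjoint, so any hitting set needs a separate item for each — at least 4. Hence 4 is optimal.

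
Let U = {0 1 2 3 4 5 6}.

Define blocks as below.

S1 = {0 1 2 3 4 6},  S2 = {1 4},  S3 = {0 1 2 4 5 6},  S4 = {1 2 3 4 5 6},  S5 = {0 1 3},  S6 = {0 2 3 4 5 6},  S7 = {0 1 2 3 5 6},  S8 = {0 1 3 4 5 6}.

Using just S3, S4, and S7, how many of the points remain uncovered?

0

Union of S3, S4, S7 = {0, 1, 2, 3, 4, 5, 6} — that's every point, so 0 are uncovered.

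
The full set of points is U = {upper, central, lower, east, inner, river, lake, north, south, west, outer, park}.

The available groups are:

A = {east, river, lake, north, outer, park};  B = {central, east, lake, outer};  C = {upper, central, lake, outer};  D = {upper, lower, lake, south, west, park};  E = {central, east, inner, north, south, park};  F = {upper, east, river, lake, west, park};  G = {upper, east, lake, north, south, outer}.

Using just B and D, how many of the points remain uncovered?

3

Union of B, D = {upper, central, lower, east, lake, south, west, outer, park}.
Not covered: inner, river, north — 3 points.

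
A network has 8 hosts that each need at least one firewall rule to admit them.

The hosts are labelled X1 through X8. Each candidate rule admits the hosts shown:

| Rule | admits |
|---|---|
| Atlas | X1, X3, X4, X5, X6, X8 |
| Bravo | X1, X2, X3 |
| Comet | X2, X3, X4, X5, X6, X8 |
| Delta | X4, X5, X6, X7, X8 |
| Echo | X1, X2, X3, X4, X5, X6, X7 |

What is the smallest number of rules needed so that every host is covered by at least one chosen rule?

2

Delta and Echo together: Delta ∪ Echo = {X1, X2, X3, X4, X5, X6, X7, X8} — every host is covered.
No single rule has all 8 hosts (the largest, Echo, has 7), so 2 is optimal.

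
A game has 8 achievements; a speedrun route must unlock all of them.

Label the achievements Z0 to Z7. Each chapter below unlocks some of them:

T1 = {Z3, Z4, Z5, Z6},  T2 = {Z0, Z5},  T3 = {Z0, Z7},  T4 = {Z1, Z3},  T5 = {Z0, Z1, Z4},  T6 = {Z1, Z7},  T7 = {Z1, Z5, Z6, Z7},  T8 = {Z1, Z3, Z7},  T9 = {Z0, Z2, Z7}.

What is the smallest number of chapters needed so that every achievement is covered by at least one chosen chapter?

3

Take {T1, T8, T9}. Their union is {Z0, Z1, Z2, Z3, Z4, Z5, Z6, Z7}, which is all 8 achievements.
Only T9 contains Z2, so T9 is forced; the remaining 5 achievements need at least 2 more chapters (each remaining chapter adds at most 4) — so at least 3 chapters are needed, and 3 is optimal.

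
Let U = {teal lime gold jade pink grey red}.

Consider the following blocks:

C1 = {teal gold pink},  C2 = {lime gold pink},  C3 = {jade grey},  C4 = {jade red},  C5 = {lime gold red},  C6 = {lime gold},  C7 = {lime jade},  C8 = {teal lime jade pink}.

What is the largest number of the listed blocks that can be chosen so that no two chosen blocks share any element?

C3, C5 are pairwise disjoint (C3={jade,grey}; C5={lime,gold,red}).
Every remaining block overlaps one of these, and no 3 of the listed blocks are pairwise disjoint, so 2 is the maximum.

2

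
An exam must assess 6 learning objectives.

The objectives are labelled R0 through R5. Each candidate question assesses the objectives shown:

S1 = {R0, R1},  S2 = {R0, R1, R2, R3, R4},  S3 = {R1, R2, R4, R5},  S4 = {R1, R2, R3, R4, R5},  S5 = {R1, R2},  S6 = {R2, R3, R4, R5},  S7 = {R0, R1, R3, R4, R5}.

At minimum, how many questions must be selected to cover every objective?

Take {S2, S4}. Their union is {R0, R1, R2, R3, R4, R5}, which is all 6 objectives.
No single question has all 6 objectives (the largest, S2, has 5), so 2 is optimal.

2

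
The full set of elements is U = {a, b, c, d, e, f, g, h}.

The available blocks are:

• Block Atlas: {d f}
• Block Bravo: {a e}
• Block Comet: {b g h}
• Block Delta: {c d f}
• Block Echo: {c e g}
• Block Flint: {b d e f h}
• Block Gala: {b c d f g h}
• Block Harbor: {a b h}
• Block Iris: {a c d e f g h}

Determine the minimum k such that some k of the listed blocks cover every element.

Flint and Iris cover everything between them: the union {a, b, c, d, e, f, g, h} is all of U.
No single block has all 8 elements (the largest, Iris, has 7), so 2 is optimal.

2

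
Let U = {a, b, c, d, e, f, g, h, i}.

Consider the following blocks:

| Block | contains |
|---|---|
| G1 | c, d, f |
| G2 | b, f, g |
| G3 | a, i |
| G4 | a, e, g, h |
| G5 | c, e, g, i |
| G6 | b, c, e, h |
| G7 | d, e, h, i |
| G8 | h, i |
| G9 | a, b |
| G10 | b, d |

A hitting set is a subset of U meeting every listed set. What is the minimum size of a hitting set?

The 4 points {b, f, g, i} hit every block.
No choice of 3 points meets every block, so 4 is the minimum.

4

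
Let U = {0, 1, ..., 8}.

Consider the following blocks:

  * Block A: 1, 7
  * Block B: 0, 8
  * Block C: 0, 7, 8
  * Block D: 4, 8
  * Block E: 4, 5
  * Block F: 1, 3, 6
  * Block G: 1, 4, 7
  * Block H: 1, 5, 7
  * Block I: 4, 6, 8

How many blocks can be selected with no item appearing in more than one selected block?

3

A, B, E are pairwise disjoint (A={1,7}; B={0,8}; E={4,5}).
Every remaining block overlaps one of these, and no 4 of the listed blocks are pairwise disjoint, so 3 is the maximum.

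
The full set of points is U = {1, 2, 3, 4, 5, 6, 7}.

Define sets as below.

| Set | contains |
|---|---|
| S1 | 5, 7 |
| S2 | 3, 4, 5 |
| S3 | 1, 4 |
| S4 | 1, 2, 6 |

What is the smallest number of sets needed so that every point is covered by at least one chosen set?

3

Take {S1, S2, S4}. Their union is {1, 2, 3, 4, 5, 6, 7}, which is all 7 points.
Each set has at most 3 points, and 2·3 = 6 < 7 — so at least 3 sets are needed, and 3 is optimal.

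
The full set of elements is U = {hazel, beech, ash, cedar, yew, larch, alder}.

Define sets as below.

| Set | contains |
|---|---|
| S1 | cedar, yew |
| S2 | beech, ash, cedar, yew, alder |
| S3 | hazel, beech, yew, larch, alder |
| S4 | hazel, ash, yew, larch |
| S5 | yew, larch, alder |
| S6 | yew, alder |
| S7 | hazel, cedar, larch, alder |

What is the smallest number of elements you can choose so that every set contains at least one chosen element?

The 2 elements {yew, larch} hit every set.
No single element lies in every set, so at least 2 are needed and 2 is optimal.

2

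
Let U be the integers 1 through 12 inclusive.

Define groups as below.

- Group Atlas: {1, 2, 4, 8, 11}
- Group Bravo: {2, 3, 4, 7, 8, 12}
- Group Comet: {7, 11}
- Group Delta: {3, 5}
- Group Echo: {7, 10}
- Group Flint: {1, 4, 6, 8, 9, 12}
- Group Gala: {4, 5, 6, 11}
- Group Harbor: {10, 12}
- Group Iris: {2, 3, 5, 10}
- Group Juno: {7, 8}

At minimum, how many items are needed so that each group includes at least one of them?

Take H = {5, 8, 10, 11}. Each listed group contains at least one of these, so H is a hitting set of size 4.
No choice of 3 items meets every group, so 4 is the minimum.

4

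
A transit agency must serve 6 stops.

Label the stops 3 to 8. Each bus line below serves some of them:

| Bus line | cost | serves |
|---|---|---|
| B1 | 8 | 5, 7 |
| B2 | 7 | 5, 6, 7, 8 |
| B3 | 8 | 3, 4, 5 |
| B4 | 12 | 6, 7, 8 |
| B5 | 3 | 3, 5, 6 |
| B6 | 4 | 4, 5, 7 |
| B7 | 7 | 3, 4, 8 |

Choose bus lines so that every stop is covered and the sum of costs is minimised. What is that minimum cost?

B2, B5, B6 together cover every stop (B2 ∪ B5 ∪ B6 = {3, 4, 5, 6, 7, 8}); total cost 7 + 3 + 4 = 14.
No covering selection has total cost below 14.

14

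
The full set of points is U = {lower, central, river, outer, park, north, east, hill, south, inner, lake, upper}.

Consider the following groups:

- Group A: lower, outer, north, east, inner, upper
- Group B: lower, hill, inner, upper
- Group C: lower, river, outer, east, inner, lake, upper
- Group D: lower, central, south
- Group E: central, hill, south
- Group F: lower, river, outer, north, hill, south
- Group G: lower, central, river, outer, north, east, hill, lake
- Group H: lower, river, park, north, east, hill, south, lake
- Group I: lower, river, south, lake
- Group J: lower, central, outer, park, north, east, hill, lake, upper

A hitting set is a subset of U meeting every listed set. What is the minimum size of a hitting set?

Take T = {lower, south}. Each listed group contains at least one of these, so T is a hitting set of size 2.
The groups A, E are pairwise disjoint, so any hitting set needs a separate point for each — at least 2. Hence 2 is optimal.

2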